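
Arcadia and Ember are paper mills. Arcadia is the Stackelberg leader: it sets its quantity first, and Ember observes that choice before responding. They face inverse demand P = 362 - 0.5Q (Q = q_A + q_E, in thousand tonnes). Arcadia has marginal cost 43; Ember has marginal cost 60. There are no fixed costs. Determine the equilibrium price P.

The follower Ember best-responds to any q_A: π_E = (362 - 0.5Q)q_E - 60q_E.
∂π_E/∂q_E = 302 - (1/2)q_A - q_E = 0 gives the reaction function q_E = (302 - (1/2)q_A).
The leader anticipates this reaction. Substituting into P = 362 - 0.5Q gives P = 211 - (1/4)q_A, so π_A = (211 - (1/4)q_A)q_A - 43q_A.
The leader's first-order condition 168 - (1/2)q_A = 0 yields q_A = 336.
Then q_E = (302 - (1/2)·336) = 134.
Total output Q = 470, so price P = 362 - (1/2)·470 = 127.

127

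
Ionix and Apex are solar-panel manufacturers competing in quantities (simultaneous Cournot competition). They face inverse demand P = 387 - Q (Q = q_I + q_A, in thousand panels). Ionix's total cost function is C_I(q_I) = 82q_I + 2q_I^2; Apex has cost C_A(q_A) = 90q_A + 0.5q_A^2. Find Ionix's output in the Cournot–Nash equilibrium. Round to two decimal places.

36.35

Ionix's profit: π_I = (387 - Q)q_I - (82q_I + 2q_I²). Setting ∂π_I/∂q_I = 0: 305 - 6q_I - (q_A) = 0.
Apex's profit: π_A = (387 - Q)q_A - (90q_A + (1/2)q_A²). Setting ∂π_A/∂q_A = 0: 297 - 3q_A - (q_I) = 0.
Best responses: q_I = (305 - q_A)/6, q_A = (297 - q_I)/3.
Substituting one into the other gives q_I = 618/17 and q_A = 1477/17.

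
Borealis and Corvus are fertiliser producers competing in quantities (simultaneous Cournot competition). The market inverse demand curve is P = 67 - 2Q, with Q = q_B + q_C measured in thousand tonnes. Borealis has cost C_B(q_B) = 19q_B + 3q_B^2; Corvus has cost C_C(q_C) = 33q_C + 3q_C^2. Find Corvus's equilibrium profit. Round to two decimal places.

Borealis's profit: π_B = (67 - 2Q)q_B - (19q_B + 3q_B²). Setting ∂π_B/∂q_B = 0: 48 - 10q_B - 2(q_C) = 0.
Corvus's profit: π_C = (67 - 2Q)q_C - (33q_C + 3q_C²). Setting ∂π_C/∂q_C = 0: 34 - 10q_C - 2(q_B) = 0.
So q_B = (48 - 2q_C)/10 and q_C = (34 - 2q_B)/10.
Substituting one into the other gives q_B = 103/24 and q_C = 61/24.
Price P = 67 - 2·(41/6) = 160/3.
Corvus's profit: (160/3)·(61/24) - 33·(61/24) - 3(61/24)² = 32.3003.

32.30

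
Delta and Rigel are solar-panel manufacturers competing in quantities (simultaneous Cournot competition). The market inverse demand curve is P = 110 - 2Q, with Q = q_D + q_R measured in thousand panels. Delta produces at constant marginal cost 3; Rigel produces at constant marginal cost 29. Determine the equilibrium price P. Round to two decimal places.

Delta's profit: π_D = (110 - 2Q)q_D - (3q_D). Setting ∂π_D/∂q_D = 0: 107 - 4q_D - 2(q_R) = 0.
Rigel's first-order condition: 81 - 4q_R - 2(q_D) = 0.
So q_D = (107 - 2q_R)/4 and q_R = (81 - 2q_D)/4.
Substituting one into the other gives q_D = 133/6 and q_R = 55/6.
Total output Q = 94/3, so price P = 110 - 2·(94/3) = 142/3.

47.33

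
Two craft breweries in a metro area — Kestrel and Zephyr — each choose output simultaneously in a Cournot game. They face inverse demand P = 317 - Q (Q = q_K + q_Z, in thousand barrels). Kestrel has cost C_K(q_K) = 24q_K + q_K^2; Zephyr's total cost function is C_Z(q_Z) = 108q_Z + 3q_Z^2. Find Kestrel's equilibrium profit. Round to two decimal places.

9486.42

Kestrel's profit: π_K = (317 - Q)q_K - (24q_K + q_K²). Setting ∂π_K/∂q_K = 0: 293 - 4q_K - (q_Z) = 0.
Zephyr's first-order condition: 209 - 8q_Z - (q_K) = 0.
Best responses: q_K = (293 - q_Z)/4, q_Z = (209 - q_K)/8.
Solving the pair: q_K = 68.8710, q_Z = 543/31.
Price P = 317 - 86.3871 = 230.6129.
Kestrel's profit: 230.6129·68.8710 - 24·68.8710 - 68.8710² = 9486.4204.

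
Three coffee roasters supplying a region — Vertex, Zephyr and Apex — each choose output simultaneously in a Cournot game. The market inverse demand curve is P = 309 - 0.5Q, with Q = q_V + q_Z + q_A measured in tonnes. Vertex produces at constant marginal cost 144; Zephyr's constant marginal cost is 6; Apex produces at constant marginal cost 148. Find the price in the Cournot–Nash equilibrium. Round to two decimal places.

151.75

Vertex's profit: π_V = (309 - 0.5Q)q_V - (144q_V). Setting ∂π_V/∂q_V = 0: 165 - q_V - (1/2)(q_Z + q_A) = 0.
Zephyr's profit: π_Z = (309 - 0.5Q)q_Z - (6q_Z). Setting ∂π_Z/∂q_Z = 0: 303 - q_Z - (1/2)(q_V + q_A) = 0.
Apex's profit: π_A = (309 - 0.5Q)q_A - (148q_A). Setting ∂π_A/∂q_A = 0: 161 - q_A - (1/2)(q_V + q_Z) = 0.
Adding the 3 first-order conditions: 629 − 2Q = 0, so Q = 629/2.
Back-substituting: q_V = (165 − 629/4)/(1/2) = 31/2, q_Z = (303 − 629/4)/(1/2) = 583/2, q_A = (161 − 629/4)/(1/2) = 15/2.
Total output Q = 629/2, so price P = 309 - (1/2)·(629/2) = 607/4.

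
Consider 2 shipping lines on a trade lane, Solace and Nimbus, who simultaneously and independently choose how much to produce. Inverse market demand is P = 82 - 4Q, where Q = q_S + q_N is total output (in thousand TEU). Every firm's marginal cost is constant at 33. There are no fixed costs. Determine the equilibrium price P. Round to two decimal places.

A representative firm's profit is π_i = q_i(82 - 4Q) - 33q_i.
Setting ∂π_i/∂q_i = 0 with rivals' quantities fixed: 49 - 8q_i - 4q_j = 0.
By symmetry each firm produces the same amount; substituting q_j = q_i yields q_i = 49/12.
Total output Q = 49/6, so price P = 82 - 4·(49/6) = 148/3.

49.33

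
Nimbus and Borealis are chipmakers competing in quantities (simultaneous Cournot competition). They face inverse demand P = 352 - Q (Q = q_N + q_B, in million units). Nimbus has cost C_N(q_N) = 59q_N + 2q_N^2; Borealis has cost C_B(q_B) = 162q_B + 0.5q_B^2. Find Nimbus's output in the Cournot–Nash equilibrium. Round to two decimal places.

Nimbus's profit: π_N = (352 - Q)q_N - (59q_N + 2q_N²). Setting ∂π_N/∂q_N = 0: 293 - 6q_N - (q_B) = 0.
Borealis's profit: π_B = (352 - Q)q_B - (162q_B + (1/2)q_B²). Setting ∂π_B/∂q_B = 0: 190 - 3q_B - (q_N) = 0.
Best responses: q_N = (293 - q_B)/6, q_B = (190 - q_N)/3.
Solving the pair: q_N = 689/17, q_B = 847/17.

40.53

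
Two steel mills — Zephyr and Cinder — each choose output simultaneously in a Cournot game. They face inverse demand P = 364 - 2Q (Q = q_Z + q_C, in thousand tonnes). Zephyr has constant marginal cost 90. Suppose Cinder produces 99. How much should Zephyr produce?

With the rival's output fixed at 99, Zephyr's profit is π_Z = (364 - 2·99 - 2q_Z)q_Z - (90q_Z) = (166 - 2q_Z)q_Z - (90q_Z).
∂π_Z/∂q_Z = 76 - 4q_Z = 0, so q_Z = 19.

19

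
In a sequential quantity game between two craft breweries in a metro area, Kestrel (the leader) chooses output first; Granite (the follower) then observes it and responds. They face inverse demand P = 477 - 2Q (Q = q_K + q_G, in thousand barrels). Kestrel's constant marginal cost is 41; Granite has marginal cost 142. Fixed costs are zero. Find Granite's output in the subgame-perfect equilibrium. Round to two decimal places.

16.63

Solve by backward induction. Given q_K, the follower Granite maximises π_G = (477 - 2q_K - 2q_G)q_G - 142q_G.
∂π_G/∂q_G = 335 - 2q_K - 4q_G = 0 gives the reaction function q_G = (335 - 2q_K)/4.
Kestrel substitutes q_G(q_K) into its own profit: π_K = q_K(477 - 2q_K - (335 - 2q_K)/2) - 41q_K = (619/2 - q_K)q_K - 41q_K.
Maximising: ∂π_K/∂q_K = 537/2 - 2q_K = 0, giving q_K = 537/4.
Then q_G = (335 - 2·(537/4))/4 = 133/8.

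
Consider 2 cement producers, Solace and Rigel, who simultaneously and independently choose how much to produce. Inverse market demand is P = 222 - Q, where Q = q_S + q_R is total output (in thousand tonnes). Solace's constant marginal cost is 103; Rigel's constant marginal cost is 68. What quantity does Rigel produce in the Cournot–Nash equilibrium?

63

Solace's profit: π_S = (222 - Q)q_S - (103q_S). Setting ∂π_S/∂q_S = 0: 119 - 2q_S - (q_R) = 0.
Rigel's profit: π_R = (222 - Q)q_R - (68q_R). Setting ∂π_R/∂q_R = 0: 154 - 2q_R - (q_S) = 0.
So q_S = (119 - q_R)/2 and q_R = (154 - q_S)/2.
Solving the pair: q_S = 28, q_R = 63.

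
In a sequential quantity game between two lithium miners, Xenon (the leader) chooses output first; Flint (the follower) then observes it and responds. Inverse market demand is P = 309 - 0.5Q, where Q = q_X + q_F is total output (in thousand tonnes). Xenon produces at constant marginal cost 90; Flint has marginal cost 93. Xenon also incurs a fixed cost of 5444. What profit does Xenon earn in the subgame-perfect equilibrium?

6877

Solve by backward induction. Given q_X, the follower Flint maximises π_F = (309 - (1/2)q_X - (1/2)q_F)q_F - 93q_F.
Follower FOC: 216 - (1/2)q_X - q_F = 0, so q_F(q_X) = (216 - (1/2)q_X).
The leader anticipates this reaction. Substituting into P = 309 - 0.5Q gives P = 201 - (1/4)q_X, so π_X = (201 - (1/4)q_X)q_X - 90q_X.
Leader FOC: 111 - (1/2)q_X = 0, so q_X = 222.
Then q_F = (216 - (1/2)·222) = 105.
Price P = 309 - (1/2)·327 = 291/2.
Xenon's profit: (291/2 - 90)·222 - 5444 = 6877.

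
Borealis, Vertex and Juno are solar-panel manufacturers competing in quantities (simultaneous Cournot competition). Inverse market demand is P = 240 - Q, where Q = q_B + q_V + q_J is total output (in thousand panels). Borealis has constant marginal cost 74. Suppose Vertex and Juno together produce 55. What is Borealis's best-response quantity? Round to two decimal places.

With rivals' combined output fixed at 55, Borealis's profit is π_B = (240 - 55 - q_B)q_B - (74q_B) = (185 - q_B)q_B - (74q_B).
∂π_B/∂q_B = 111 - 2q_B = 0, so q_B = 111/2.

55.50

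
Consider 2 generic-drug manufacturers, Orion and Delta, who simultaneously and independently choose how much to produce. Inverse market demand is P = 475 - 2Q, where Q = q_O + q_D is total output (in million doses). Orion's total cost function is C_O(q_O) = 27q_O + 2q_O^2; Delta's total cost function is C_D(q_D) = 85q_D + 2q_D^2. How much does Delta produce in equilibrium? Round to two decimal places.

Orion's profit: π_O = (475 - 2Q)q_O - (27q_O + 2q_O²). Setting ∂π_O/∂q_O = 0: 448 - 8q_O - 2(q_D) = 0.
Delta's first-order condition: 390 - 8q_D - 2(q_O) = 0.
Best responses: q_O = (448 - 2q_D)/8, q_D = (390 - 2q_O)/8.
Substituting one into the other gives q_O = 701/15 and q_D = 556/15.

37.07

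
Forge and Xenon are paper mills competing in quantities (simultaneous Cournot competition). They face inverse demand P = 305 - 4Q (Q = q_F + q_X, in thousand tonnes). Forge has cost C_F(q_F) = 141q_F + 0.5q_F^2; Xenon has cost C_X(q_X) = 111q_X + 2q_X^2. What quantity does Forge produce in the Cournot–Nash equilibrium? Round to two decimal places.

Forge's profit: π_F = (305 - 4Q)q_F - (141q_F + (1/2)q_F²). Setting ∂π_F/∂q_F = 0: 164 - 9q_F - 4(q_X) = 0.
Xenon's profit: π_X = (305 - 4Q)q_X - (111q_X + 2q_X²). Setting ∂π_X/∂q_X = 0: 194 - 12q_X - 4(q_F) = 0.
Rearranging gives the reaction functions q_F = (164 - 4q_X)/9 and q_X = (194 - 4q_F)/12.
Substituting one into the other gives q_F = 298/23 and q_X = 545/46.

12.96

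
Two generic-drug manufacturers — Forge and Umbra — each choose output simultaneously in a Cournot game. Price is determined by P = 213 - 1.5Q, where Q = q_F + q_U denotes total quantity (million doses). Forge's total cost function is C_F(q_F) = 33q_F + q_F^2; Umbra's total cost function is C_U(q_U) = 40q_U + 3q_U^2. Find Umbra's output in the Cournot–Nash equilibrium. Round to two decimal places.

Forge's profit: π_F = (213 - 1.5Q)q_F - (33q_F + q_F²). Setting ∂π_F/∂q_F = 0: 180 - 5q_F - (3/2)(q_U) = 0.
Umbra's first-order condition: 173 - 9q_U - (3/2)(q_F) = 0.
Best responses: q_F = (180 - (3/2)q_U)/5, q_U = (173 - (3/2)q_F)/9.
Substituting one into the other gives q_F = 1814/57 and q_U = 13.9181.

13.92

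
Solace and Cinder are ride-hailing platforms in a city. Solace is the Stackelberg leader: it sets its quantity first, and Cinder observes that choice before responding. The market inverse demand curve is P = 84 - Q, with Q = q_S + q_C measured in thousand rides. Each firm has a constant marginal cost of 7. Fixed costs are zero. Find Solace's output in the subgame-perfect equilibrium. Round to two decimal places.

The follower Cinder best-responds to any q_S: π_C = (84 - Q)q_C - 7q_C.
∂π_C/∂q_C = 77 - q_S - 2q_C = 0 gives the reaction function q_C = (77 - q_S)/2.
The leader anticipates this reaction. Substituting into P = 84 - Q gives P = 91/2 - (1/2)q_S, so π_S = (91/2 - (1/2)q_S)q_S - 7q_S.
The leader's first-order condition 77/2 - q_S = 0 yields q_S = 77/2.
Then q_C = (77 - 77/2)/2 = 77/4.

38.50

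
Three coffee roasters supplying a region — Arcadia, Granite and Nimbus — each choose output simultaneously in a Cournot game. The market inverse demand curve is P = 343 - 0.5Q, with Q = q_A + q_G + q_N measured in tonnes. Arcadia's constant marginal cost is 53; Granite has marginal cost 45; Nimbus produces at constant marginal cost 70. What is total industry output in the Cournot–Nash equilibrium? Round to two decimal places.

Arcadia's profit: π_A = (343 - 0.5Q)q_A - (53q_A). Setting ∂π_A/∂q_A = 0: 290 - q_A - (1/2)(q_G + q_N) = 0.
Granite's first-order condition: 298 - q_G - (1/2)(q_A + q_N) = 0.
Nimbus's first-order condition: 273 - q_N - (1/2)(q_A + q_G) = 0.
Adding the 3 first-order conditions: 861 − 2Q = 0, so Q = 861/2.
Back-substituting: q_A = (290 − 861/4)/(1/2) = 299/2, q_G = (298 − 861/4)/(1/2) = 331/2, q_N = (273 − 861/4)/(1/2) = 231/2.
Total output Q = 299/2 + 331/2 + 231/2 = 861/2.

430.50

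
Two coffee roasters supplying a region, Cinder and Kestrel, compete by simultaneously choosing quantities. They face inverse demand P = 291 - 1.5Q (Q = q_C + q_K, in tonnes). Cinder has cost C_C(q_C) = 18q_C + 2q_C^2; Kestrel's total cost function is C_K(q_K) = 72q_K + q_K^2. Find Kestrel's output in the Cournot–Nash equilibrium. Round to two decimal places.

Cinder's profit: π_C = (291 - 1.5Q)q_C - (18q_C + 2q_C²). Setting ∂π_C/∂q_C = 0: 273 - 7q_C - (3/2)(q_K) = 0.
Kestrel's profit: π_K = (291 - 1.5Q)q_K - (72q_K + q_K²). Setting ∂π_K/∂q_K = 0: 219 - 5q_K - (3/2)(q_C) = 0.
So q_C = (273 - (3/2)q_K)/7 and q_K = (219 - (3/2)q_C)/5.
Solving the pair: q_C = 31.6489, q_K = 34.3053.

34.31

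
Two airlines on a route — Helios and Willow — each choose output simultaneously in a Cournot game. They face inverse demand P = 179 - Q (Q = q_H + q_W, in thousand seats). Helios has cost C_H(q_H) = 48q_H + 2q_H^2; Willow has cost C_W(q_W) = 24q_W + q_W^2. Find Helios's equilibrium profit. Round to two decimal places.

Helios's profit: π_H = (179 - Q)q_H - (48q_H + 2q_H²). Setting ∂π_H/∂q_H = 0: 131 - 6q_H - (q_W) = 0.
Willow's first-order condition: 155 - 4q_W - (q_H) = 0.
Rearranging gives the reaction functions q_H = (131 - q_W)/6 and q_W = (155 - q_H)/4.
Substituting one into the other gives q_H = 369/23 and q_W = 799/23.
Price P = 179 - 1168/23 = 128.2174.
Helios's profit: 128.2174·(369/23) - 48·(369/23) - 2(369/23)² = 772.1796.

772.18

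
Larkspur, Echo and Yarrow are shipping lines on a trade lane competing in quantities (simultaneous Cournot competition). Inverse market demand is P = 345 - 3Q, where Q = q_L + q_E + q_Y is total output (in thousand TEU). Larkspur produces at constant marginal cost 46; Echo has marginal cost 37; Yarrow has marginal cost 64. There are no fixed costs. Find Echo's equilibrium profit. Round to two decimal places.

Larkspur's profit: π_L = (345 - 3Q)q_L - (46q_L). Setting ∂π_L/∂q_L = 0: 299 - 6q_L - 3(q_E + q_Y) = 0.
Echo's profit: π_E = (345 - 3Q)q_E - (37q_E). Setting ∂π_E/∂q_E = 0: 308 - 6q_E - 3(q_L + q_Y) = 0.
Yarrow's profit: π_Y = (345 - 3Q)q_Y - (64q_Y). Setting ∂π_Y/∂q_Y = 0: 281 - 6q_Y - 3(q_L + q_E) = 0.
Summing all 3 equations gives 888 − 12Q = 0, hence Q = 74.
Back-substituting: q_L = (299 − 222)/3 = 77/3, q_E = (308 − 222)/3 = 86/3, q_Y = (281 − 222)/3 = 59/3.
Price P = 345 - 3·74 = 123.
Echo's profit: (123 - 37)·(86/3) = 2465.3333.

2465.33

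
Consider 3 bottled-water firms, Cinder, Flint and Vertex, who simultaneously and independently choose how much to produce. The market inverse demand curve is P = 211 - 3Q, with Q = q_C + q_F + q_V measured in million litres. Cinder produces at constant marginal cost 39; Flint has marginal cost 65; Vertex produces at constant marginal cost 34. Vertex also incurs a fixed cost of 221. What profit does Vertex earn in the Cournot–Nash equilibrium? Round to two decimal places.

724.19

Cinder's profit: π_C = (211 - 3Q)q_C - (39q_C). Setting ∂π_C/∂q_C = 0: 172 - 6q_C - 3(q_F + q_V) = 0.
Flint's first-order condition: 146 - 6q_F - 3(q_C + q_V) = 0.
Vertex's first-order condition: 177 - 6q_V - 3(q_C + q_F) = 0.
Summing all 3 equations gives 495 − 12Q = 0, hence Q = 165/4.
Back-substituting: q_C = (172 − 495/4)/3 = 193/12, q_F = (146 − 495/4)/3 = 89/12, q_V = (177 − 495/4)/3 = 71/4.
Price P = 211 - 3·(165/4) = 349/4.
Vertex's profit: (349/4 - 34)·(71/4) - 221 = 724.1875.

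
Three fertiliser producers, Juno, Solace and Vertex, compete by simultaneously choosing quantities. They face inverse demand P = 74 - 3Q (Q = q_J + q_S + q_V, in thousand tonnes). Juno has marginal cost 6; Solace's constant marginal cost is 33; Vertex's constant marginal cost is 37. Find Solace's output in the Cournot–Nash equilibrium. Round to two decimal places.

Juno's profit: π_J = (74 - 3Q)q_J - (6q_J). Setting ∂π_J/∂q_J = 0: 68 - 6q_J - 3(q_S + q_V) = 0.
Solace's profit: π_S = (74 - 3Q)q_S - (33q_S). Setting ∂π_S/∂q_S = 0: 41 - 6q_S - 3(q_J + q_V) = 0.
Vertex's first-order condition: 37 - 6q_V - 3(q_J + q_S) = 0.
Summing all 3 equations gives 146 − 12Q = 0, hence Q = 73/6.
Back-substituting: q_J = (68 − 73/2)/3 = 21/2, q_S = (41 − 73/2)/3 = 3/2, q_V = (37 − 73/2)/3 = 1/6.

1.50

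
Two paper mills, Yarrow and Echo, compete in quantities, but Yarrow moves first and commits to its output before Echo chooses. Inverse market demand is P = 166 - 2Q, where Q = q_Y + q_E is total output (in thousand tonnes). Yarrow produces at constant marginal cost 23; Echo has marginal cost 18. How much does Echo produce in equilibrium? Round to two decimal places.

Solve by backward induction. Given q_Y, the follower Echo maximises π_E = (166 - 2q_Y - 2q_E)q_E - 18q_E.
∂π_E/∂q_E = 148 - 2q_Y - 4q_E = 0 gives the reaction function q_E = (148 - 2q_Y)/4.
Yarrow substitutes q_E(q_Y) into its own profit: π_Y = q_Y(166 - 2q_Y - (148 - 2q_Y)/2) - 23q_Y = (92 - q_Y)q_Y - 23q_Y.
Maximising: ∂π_Y/∂q_Y = 69 - 2q_Y = 0, giving q_Y = 69/2.
Then q_E = (148 - 2·(69/2))/4 = 79/4.

19.75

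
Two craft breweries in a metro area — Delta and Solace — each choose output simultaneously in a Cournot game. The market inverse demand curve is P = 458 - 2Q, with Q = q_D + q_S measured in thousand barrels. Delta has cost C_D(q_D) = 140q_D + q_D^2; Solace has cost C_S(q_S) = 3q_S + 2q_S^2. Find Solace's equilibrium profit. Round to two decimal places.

Delta's profit: π_D = (458 - 2Q)q_D - (140q_D + q_D²). Setting ∂π_D/∂q_D = 0: 318 - 6q_D - 2(q_S) = 0.
Solace's profit: π_S = (458 - 2Q)q_S - (3q_S + 2q_S²). Setting ∂π_S/∂q_S = 0: 455 - 8q_S - 2(q_D) = 0.
Best responses: q_D = (318 - 2q_S)/6, q_S = (455 - 2q_D)/8.
Solving the pair: q_D = 817/22, q_S = 1047/22.
Price P = 458 - 2·(932/11) = 288.5455.
Solace's profit: 288.5455·(1047/22) - 3·(1047/22) - 2(1047/22)² = 9059.5785.

9059.58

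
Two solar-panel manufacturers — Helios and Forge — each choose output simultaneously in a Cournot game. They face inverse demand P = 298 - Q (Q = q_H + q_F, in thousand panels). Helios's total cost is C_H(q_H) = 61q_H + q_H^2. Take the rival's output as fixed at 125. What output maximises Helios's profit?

28

With the rival's output fixed at 125, Helios's profit is π_H = (298 - 125 - q_H)q_H - (61q_H + q_H²) = (173 - q_H)q_H - (61q_H + q_H²).
∂π_H/∂q_H = 112 - 4q_H = 0, so q_H = 28.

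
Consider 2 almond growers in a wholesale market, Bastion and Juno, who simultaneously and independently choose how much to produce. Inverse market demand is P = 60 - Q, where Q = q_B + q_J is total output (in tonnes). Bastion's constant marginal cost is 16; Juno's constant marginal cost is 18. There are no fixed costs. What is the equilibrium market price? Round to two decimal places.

31.33

Bastion's profit: π_B = (60 - Q)q_B - (16q_B). Setting ∂π_B/∂q_B = 0: 44 - 2q_B - (q_J) = 0.
Juno's first-order condition: 42 - 2q_J - (q_B) = 0.
So q_B = (44 - q_J)/2 and q_J = (42 - q_B)/2.
Solving the pair: q_B = 46/3, q_J = 40/3.
Total output Q = 86/3, so price P = 60 - 86/3 = 94/3.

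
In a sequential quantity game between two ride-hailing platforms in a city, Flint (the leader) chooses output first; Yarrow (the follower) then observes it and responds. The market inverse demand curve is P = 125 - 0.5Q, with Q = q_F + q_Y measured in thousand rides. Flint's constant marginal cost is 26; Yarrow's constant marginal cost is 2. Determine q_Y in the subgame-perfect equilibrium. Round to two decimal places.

Solve by backward induction. Given q_F, the follower Yarrow maximises π_Y = (125 - (1/2)q_F - (1/2)q_Y)q_Y - 2q_Y.
∂π_Y/∂q_Y = 123 - (1/2)q_F - q_Y = 0 gives the reaction function q_Y = (123 - (1/2)q_F).
Flint substitutes q_Y(q_F) into its own profit: π_F = q_F(125 - (1/2)q_F - (123 - (1/2)q_F)/2) - 26q_F = (127/2 - (1/4)q_F)q_F - 26q_F.
The leader's first-order condition 75/2 - (1/2)q_F = 0 yields q_F = 75.
Then q_Y = (123 - (1/2)·75) = 171/2.

85.50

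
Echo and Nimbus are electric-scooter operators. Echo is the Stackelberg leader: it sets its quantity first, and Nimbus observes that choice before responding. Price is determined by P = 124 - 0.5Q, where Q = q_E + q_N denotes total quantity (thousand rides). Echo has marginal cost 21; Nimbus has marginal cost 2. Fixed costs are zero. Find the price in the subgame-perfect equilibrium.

The follower Nimbus best-responds to any q_E: π_N = (124 - 0.5Q)q_N - 2q_N.
Follower FOC: 122 - (1/2)q_E - q_N = 0, so q_N(q_E) = (122 - (1/2)q_E).
Echo substitutes q_N(q_E) into its own profit: π_E = q_E(124 - (1/2)q_E - (122 - (1/2)q_E)/2) - 21q_E = (63 - (1/4)q_E)q_E - 21q_E.
Leader FOC: 42 - (1/2)q_E = 0, so q_E = 84.
Then q_N = (122 - (1/2)·84) = 80.
Total output Q = 164, so price P = 124 - (1/2)·164 = 42.

42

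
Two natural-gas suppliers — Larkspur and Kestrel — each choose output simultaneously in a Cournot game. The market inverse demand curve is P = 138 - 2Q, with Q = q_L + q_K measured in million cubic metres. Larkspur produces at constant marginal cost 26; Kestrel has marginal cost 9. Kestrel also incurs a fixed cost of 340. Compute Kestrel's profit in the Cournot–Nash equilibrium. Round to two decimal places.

Larkspur's profit: π_L = (138 - 2Q)q_L - (26q_L). Setting ∂π_L/∂q_L = 0: 112 - 4q_L - 2(q_K) = 0.
Kestrel's profit: π_K = (138 - 2Q)q_K - (9q_K). Setting ∂π_K/∂q_K = 0: 129 - 4q_K - 2(q_L) = 0.
Rearranging gives the reaction functions q_L = (112 - 2q_K)/4 and q_K = (129 - 2q_L)/4.
Substituting one into the other gives q_L = 95/6 and q_K = 73/3.
Price P = 138 - 2·(241/6) = 173/3.
Kestrel's profit: (173/3 - 9)·(73/3) - 340 = 844.2222.

844.22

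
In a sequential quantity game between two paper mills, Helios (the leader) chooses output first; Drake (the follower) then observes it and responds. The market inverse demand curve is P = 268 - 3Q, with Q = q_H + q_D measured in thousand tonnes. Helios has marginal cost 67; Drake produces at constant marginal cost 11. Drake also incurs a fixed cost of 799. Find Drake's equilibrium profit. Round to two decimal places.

The follower Drake best-responds to any q_H: π_D = (268 - 3Q)q_D - 11q_D.
Follower FOC: 257 - 3q_H - 6q_D = 0, so q_D(q_H) = (257 - 3q_H)/6.
The leader anticipates this reaction. Substituting into P = 268 - 3Q gives P = 279/2 - (3/2)q_H, so π_H = (279/2 - (3/2)q_H)q_H - 67q_H.
Maximising: ∂π_H/∂q_H = 145/2 - 3q_H = 0, giving q_H = 145/6.
Then q_D = (257 - 3·(145/6))/6 = 123/4.
Price P = 268 - 3·(659/12) = 413/4.
Drake's profit: (413/4 - 11)·(123/4) - 799 = 2037.6875.

2037.69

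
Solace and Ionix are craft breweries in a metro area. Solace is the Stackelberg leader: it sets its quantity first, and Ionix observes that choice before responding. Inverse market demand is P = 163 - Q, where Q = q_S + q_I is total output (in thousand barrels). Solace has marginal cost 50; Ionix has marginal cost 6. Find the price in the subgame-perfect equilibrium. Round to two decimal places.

67.25

Solve by backward induction. Given q_S, the follower Ionix maximises π_I = (163 - q_S - q_I)q_I - 6q_I.
Setting the follower's marginal profit to zero, 157 - q_S - 2q_I = 0, i.e. q_I = (157 - q_S)/2.
Solace substitutes q_I(q_S) into its own profit: π_S = q_S(163 - q_S - (157 - q_S)/2) - 50q_S = (169/2 - (1/2)q_S)q_S - 50q_S.
Leader FOC: 69/2 - q_S = 0, so q_S = 69/2.
Then q_I = (157 - 69/2)/2 = 245/4.
Total output Q = 383/4, so price P = 163 - 383/4 = 269/4.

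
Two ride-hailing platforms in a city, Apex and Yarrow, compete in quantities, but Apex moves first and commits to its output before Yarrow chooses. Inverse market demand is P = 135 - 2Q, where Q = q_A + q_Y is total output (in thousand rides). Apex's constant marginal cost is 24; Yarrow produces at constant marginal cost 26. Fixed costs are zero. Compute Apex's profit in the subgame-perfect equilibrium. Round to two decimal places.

798.06

The follower Yarrow best-responds to any q_A: π_Y = (135 - 2Q)q_Y - 26q_Y.
Setting the follower's marginal profit to zero, 109 - 2q_A - 4q_Y = 0, i.e. q_Y = (109 - 2q_A)/4.
Apex substitutes q_Y(q_A) into its own profit: π_A = q_A(135 - 2q_A - (109 - 2q_A)/2) - 24q_A = (161/2 - q_A)q_A - 24q_A.
Leader FOC: 113/2 - 2q_A = 0, so q_A = 113/4.
Then q_Y = (109 - 2·(113/4))/4 = 105/8.
Price P = 135 - 2·(331/8) = 209/4.
Apex's profit: (209/4 - 24)·(113/4) = 798.0625.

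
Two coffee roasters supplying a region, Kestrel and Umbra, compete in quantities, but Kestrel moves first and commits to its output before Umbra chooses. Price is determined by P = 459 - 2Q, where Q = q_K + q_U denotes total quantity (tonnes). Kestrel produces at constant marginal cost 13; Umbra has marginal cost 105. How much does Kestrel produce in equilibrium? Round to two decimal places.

134.50

Solve by backward induction. Given q_K, the follower Umbra maximises π_U = (459 - 2q_K - 2q_U)q_U - 105q_U.
Follower FOC: 354 - 2q_K - 4q_U = 0, so q_U(q_K) = (354 - 2q_K)/4.
The leader anticipates this reaction. Substituting into P = 459 - 2Q gives P = 282 - q_K, so π_K = (282 - q_K)q_K - 13q_K.
Leader FOC: 269 - 2q_K = 0, so q_K = 269/2.
Then q_U = (354 - 2·(269/2))/4 = 85/4.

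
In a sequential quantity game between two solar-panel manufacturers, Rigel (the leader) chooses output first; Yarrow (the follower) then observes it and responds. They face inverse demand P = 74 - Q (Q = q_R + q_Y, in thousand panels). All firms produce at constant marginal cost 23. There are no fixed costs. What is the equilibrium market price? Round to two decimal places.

The follower Yarrow best-responds to any q_R: π_Y = (74 - Q)q_Y - 23q_Y.
∂π_Y/∂q_Y = 51 - q_R - 2q_Y = 0 gives the reaction function q_Y = (51 - q_R)/2.
The leader anticipates this reaction. Substituting into P = 74 - Q gives P = 97/2 - (1/2)q_R, so π_R = (97/2 - (1/2)q_R)q_R - 23q_R.
Maximising: ∂π_R/∂q_R = 51/2 - q_R = 0, giving q_R = 51/2.
Then q_Y = (51 - 51/2)/2 = 51/4.
Total output Q = 153/4, so price P = 74 - 153/4 = 143/4.

35.75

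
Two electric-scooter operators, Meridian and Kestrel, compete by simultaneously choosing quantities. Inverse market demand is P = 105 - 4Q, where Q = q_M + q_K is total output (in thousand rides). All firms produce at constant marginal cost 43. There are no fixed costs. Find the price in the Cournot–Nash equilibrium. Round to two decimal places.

63.67

Each firm earns π_i = (105 - 4Q)q_i - 43q_i.
Setting ∂π_i/∂q_i = 0 with rivals' quantities fixed: 62 - 8q_i - 4q_j = 0.
By symmetry each firm produces the same amount; substituting q_j = q_i yields q_i = 62/12 = 31/6.
Total output Q = 31/3, so price P = 105 - 4·(31/3) = 191/3.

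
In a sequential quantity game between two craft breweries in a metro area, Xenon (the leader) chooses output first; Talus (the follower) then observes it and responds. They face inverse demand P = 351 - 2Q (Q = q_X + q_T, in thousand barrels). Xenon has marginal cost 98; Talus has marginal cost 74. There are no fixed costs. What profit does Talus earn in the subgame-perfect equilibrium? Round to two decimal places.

3300.78

The follower Talus best-responds to any q_X: π_T = (351 - 2Q)q_T - 74q_T.
Follower FOC: 277 - 2q_X - 4q_T = 0, so q_T(q_X) = (277 - 2q_X)/4.
Xenon substitutes q_T(q_X) into its own profit: π_X = q_X(351 - 2q_X - (277 - 2q_X)/2) - 98q_X = (425/2 - q_X)q_X - 98q_X.
Maximising: ∂π_X/∂q_X = 229/2 - 2q_X = 0, giving q_X = 229/4.
Then q_T = (277 - 2·(229/4))/4 = 325/8.
Price P = 351 - 2·(783/8) = 621/4.
Talus's profit: (621/4 - 74)·(325/8) = 3300.7813.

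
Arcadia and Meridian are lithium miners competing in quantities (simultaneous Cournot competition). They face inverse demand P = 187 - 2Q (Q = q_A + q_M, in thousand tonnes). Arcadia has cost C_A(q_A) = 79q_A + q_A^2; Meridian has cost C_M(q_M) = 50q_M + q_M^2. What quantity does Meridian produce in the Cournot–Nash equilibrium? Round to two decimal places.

18.94

Arcadia's profit: π_A = (187 - 2Q)q_A - (79q_A + q_A²). Setting ∂π_A/∂q_A = 0: 108 - 6q_A - 2(q_M) = 0.
Meridian's first-order condition: 137 - 6q_M - 2(q_A) = 0.
So q_A = (108 - 2q_M)/6 and q_M = (137 - 2q_A)/6.
Substituting one into the other gives q_A = 187/16 and q_M = 303/16.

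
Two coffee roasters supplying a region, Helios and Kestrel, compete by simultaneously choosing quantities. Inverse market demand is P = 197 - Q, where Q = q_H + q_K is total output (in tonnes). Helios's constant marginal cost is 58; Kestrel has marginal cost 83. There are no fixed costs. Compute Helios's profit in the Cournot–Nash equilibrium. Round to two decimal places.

2988.44

Helios's profit: π_H = (197 - Q)q_H - (58q_H). Setting ∂π_H/∂q_H = 0: 139 - 2q_H - (q_K) = 0.
Kestrel's first-order condition: 114 - 2q_K - (q_H) = 0.
Best responses: q_H = (139 - q_K)/2, q_K = (114 - q_H)/2.
Substituting one into the other gives q_H = 164/3 and q_K = 89/3.
Price P = 197 - 253/3 = 338/3.
Helios's profit: (338/3 - 58)·(164/3) = 2988.4444.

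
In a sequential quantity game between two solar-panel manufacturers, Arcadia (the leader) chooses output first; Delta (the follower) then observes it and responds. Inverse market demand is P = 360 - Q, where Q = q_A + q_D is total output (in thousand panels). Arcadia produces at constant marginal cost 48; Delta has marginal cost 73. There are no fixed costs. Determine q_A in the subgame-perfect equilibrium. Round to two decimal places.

168.50

Solve by backward induction. Given q_A, the follower Delta maximises π_D = (360 - q_A - q_D)q_D - 73q_D.
Follower FOC: 287 - q_A - 2q_D = 0, so q_D(q_A) = (287 - q_A)/2.
The leader anticipates this reaction. Substituting into P = 360 - Q gives P = 433/2 - (1/2)q_A, so π_A = (433/2 - (1/2)q_A)q_A - 48q_A.
Leader FOC: 337/2 - q_A = 0, so q_A = 337/2.
Then q_D = (287 - 337/2)/2 = 237/4.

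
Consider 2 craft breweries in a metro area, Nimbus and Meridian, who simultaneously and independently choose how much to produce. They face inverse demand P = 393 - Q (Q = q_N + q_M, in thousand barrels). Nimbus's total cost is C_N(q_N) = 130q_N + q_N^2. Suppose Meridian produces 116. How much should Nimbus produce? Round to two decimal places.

36.75

With the rival's output fixed at 116, Nimbus's profit is π_N = (393 - 116 - q_N)q_N - (130q_N + q_N²) = (277 - q_N)q_N - (130q_N + q_N²).
∂π_N/∂q_N = 147 - 4q_N = 0, so q_N = 147/4.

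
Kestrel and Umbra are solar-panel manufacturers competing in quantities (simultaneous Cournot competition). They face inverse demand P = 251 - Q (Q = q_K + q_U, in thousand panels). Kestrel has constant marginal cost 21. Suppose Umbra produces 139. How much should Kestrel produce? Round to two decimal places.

With the rival's output fixed at 139, Kestrel's profit is π_K = (251 - 139 - q_K)q_K - (21q_K) = (112 - q_K)q_K - (21q_K).
∂π_K/∂q_K = 91 - 2q_K = 0, so q_K = 91/2.

45.50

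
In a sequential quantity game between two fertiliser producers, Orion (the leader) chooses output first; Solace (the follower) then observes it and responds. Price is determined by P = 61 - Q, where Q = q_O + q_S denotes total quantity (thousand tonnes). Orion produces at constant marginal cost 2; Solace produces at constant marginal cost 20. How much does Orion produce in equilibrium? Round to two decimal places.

Solve by backward induction. Given q_O, the follower Solace maximises π_S = (61 - q_O - q_S)q_S - 20q_S.
Setting the follower's marginal profit to zero, 41 - q_O - 2q_S = 0, i.e. q_S = (41 - q_O)/2.
Orion substitutes q_S(q_O) into its own profit: π_O = q_O(61 - q_O - (41 - q_O)/2) - 2q_O = (81/2 - (1/2)q_O)q_O - 2q_O.
Maximising: ∂π_O/∂q_O = 77/2 - q_O = 0, giving q_O = 77/2.
Then q_S = (41 - 77/2)/2 = 5/4.

38.50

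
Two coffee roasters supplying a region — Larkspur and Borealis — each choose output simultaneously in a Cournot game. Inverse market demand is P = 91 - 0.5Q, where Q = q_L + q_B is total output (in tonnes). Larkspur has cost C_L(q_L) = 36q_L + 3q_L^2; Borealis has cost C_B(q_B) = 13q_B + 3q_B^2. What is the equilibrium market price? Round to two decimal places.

82.13

Larkspur's profit: π_L = (91 - 0.5Q)q_L - (36q_L + 3q_L²). Setting ∂π_L/∂q_L = 0: 55 - 7q_L - (1/2)(q_B) = 0.
Borealis's first-order condition: 78 - 7q_B - (1/2)(q_L) = 0.
So q_L = (55 - (1/2)q_B)/7 and q_B = (78 - (1/2)q_L)/7.
Solving the pair: q_L = 1384/195, q_B = 10.6359.
Total output Q = 266/15, so price P = 91 - (1/2)·(266/15) = 1232/15.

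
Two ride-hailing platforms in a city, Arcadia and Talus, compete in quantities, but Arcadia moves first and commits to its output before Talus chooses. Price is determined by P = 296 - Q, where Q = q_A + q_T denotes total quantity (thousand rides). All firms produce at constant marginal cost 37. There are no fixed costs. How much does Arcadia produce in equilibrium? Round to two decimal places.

Solve by backward induction. Given q_A, the follower Talus maximises π_T = (296 - q_A - q_T)q_T - 37q_T.
∂π_T/∂q_T = 259 - q_A - 2q_T = 0 gives the reaction function q_T = (259 - q_A)/2.
The leader anticipates this reaction. Substituting into P = 296 - Q gives P = 333/2 - (1/2)q_A, so π_A = (333/2 - (1/2)q_A)q_A - 37q_A.
The leader's first-order condition 259/2 - q_A = 0 yields q_A = 259/2.
Then q_T = (259 - 259/2)/2 = 259/4.

129.50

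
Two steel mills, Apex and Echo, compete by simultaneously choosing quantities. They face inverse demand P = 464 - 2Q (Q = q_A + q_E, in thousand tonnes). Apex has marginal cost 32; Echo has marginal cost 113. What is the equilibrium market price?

Apex's profit: π_A = (464 - 2Q)q_A - (32q_A). Setting ∂π_A/∂q_A = 0: 432 - 4q_A - 2(q_E) = 0.
Echo's profit: π_E = (464 - 2Q)q_E - (113q_E). Setting ∂π_E/∂q_E = 0: 351 - 4q_E - 2(q_A) = 0.
Best responses: q_A = (432 - 2q_E)/4, q_E = (351 - 2q_A)/4.
Substituting one into the other gives q_A = 171/2 and q_E = 45.
Total output Q = 261/2, so price P = 464 - 2·(261/2) = 203.

203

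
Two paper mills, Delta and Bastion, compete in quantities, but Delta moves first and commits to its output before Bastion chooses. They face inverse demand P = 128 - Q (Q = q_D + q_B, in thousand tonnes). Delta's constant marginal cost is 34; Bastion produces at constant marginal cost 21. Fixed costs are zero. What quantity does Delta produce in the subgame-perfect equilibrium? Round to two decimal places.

Solve by backward induction. Given q_D, the follower Bastion maximises π_B = (128 - q_D - q_B)q_B - 21q_B.
∂π_B/∂q_B = 107 - q_D - 2q_B = 0 gives the reaction function q_B = (107 - q_D)/2.
The leader anticipates this reaction. Substituting into P = 128 - Q gives P = 149/2 - (1/2)q_D, so π_D = (149/2 - (1/2)q_D)q_D - 34q_D.
Leader FOC: 81/2 - q_D = 0, so q_D = 81/2.
Then q_B = (107 - 81/2)/2 = 133/4.

40.50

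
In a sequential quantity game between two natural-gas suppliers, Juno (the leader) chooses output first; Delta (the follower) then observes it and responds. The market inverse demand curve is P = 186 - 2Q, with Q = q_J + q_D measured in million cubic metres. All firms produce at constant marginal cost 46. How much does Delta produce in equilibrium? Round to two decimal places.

17.50

The follower Delta best-responds to any q_J: π_D = (186 - 2Q)q_D - 46q_D.
Setting the follower's marginal profit to zero, 140 - 2q_J - 4q_D = 0, i.e. q_D = (140 - 2q_J)/4.
The leader anticipates this reaction. Substituting into P = 186 - 2Q gives P = 116 - q_J, so π_J = (116 - q_J)q_J - 46q_J.
The leader's first-order condition 70 - 2q_J = 0 yields q_J = 35.
Then q_D = (140 - 2·35)/4 = 35/2.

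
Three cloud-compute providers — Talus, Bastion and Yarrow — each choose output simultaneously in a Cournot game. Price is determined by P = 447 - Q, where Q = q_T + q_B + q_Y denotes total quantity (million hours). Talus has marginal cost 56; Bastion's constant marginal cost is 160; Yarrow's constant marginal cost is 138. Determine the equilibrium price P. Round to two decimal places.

200.25

Talus's profit: π_T = (447 - Q)q_T - (56q_T). Setting ∂π_T/∂q_T = 0: 391 - 2q_T - (q_B + q_Y) = 0.
Bastion's first-order condition: 287 - 2q_B - (q_T + q_Y) = 0.
Yarrow's profit: π_Y = (447 - Q)q_Y - (138q_Y). Setting ∂π_Y/∂q_Y = 0: 309 - 2q_Y - (q_T + q_B) = 0.
Summing all 3 equations gives 987 − 4Q = 0, hence Q = 987/4.
Back-substituting: q_T = (391 − 987/4) = 577/4, q_B = (287 − 987/4) = 161/4, q_Y = (309 − 987/4) = 249/4.
Total output Q = 987/4, so price P = 447 - 987/4 = 801/4.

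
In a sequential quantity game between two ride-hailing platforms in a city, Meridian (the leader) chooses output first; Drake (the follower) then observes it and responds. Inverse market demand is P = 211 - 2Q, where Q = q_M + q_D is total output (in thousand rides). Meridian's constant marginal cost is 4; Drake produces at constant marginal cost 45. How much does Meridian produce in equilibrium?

62

Solve by backward induction. Given q_M, the follower Drake maximises π_D = (211 - 2q_M - 2q_D)q_D - 45q_D.
Setting the follower's marginal profit to zero, 166 - 2q_M - 4q_D = 0, i.e. q_D = (166 - 2q_M)/4.
Meridian substitutes q_D(q_M) into its own profit: π_M = q_M(211 - 2q_M - (166 - 2q_M)/2) - 4q_M = (128 - q_M)q_M - 4q_M.
Maximising: ∂π_M/∂q_M = 124 - 2q_M = 0, giving q_M = 62.
Then q_D = (166 - 2·62)/4 = 21/2.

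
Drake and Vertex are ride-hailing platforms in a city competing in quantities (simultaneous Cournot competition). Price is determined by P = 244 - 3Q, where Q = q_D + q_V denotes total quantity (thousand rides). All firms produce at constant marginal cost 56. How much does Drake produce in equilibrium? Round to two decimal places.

A representative firm's profit is π_i = q_i(244 - 3Q) - 56q_i.
Setting ∂π_i/∂q_i = 0 with rivals' quantities fixed: 188 - 6q_i - 3q_j = 0.
By symmetry each firm produces the same amount; substituting q_j = q_i yields q_i = 188/9.

20.89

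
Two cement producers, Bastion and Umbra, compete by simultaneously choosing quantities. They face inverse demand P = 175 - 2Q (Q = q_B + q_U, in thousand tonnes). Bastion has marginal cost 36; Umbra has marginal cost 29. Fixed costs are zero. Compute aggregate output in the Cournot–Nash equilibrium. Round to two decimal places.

47.50

Bastion's profit: π_B = (175 - 2Q)q_B - (36q_B). Setting ∂π_B/∂q_B = 0: 139 - 4q_B - 2(q_U) = 0.
Umbra's profit: π_U = (175 - 2Q)q_U - (29q_U). Setting ∂π_U/∂q_U = 0: 146 - 4q_U - 2(q_B) = 0.
So q_B = (139 - 2q_U)/4 and q_U = (146 - 2q_B)/4.
Substituting one into the other gives q_B = 22 and q_U = 51/2.
Total output Q = 22 + 51/2 = 95/2.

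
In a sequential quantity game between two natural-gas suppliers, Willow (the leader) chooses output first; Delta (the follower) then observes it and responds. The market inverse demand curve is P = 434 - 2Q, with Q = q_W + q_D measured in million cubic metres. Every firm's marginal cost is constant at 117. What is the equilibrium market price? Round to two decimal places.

Solve by backward induction. Given q_W, the follower Delta maximises π_D = (434 - 2q_W - 2q_D)q_D - 117q_D.
Follower FOC: 317 - 2q_W - 4q_D = 0, so q_D(q_W) = (317 - 2q_W)/4.
The leader anticipates this reaction. Substituting into P = 434 - 2Q gives P = 551/2 - q_W, so π_W = (551/2 - q_W)q_W - 117q_W.
Leader FOC: 317/2 - 2q_W = 0, so q_W = 317/4.
Then q_D = (317 - 2·(317/4))/4 = 317/8.
Total output Q = 951/8, so price P = 434 - 2·(951/8) = 785/4.

196.25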